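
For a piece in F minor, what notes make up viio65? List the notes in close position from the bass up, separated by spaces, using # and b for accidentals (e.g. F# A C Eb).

G Bb Db E

In F minor, the leading-tone chord is built on the raised seventh degree, E.
Stacking thirds from E gives E-G-Bb-Db.
The figured bass 65 indicates first inversion, placing the third (G) in the bass: G-Bb-Db-E.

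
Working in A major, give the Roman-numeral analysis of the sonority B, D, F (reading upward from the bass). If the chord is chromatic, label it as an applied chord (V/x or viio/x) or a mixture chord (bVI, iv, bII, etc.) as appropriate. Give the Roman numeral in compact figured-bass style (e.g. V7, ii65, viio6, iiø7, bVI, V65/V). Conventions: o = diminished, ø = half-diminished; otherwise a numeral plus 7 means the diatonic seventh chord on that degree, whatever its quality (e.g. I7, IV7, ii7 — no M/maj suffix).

Stacked in thirds the chord is B-D-F: a diminished triad on B.
B is the second degree of A major. This is the diminished supertonic triad, borrowed from the parallel minor.

iio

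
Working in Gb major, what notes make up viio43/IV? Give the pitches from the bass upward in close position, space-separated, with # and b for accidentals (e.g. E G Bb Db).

Fb Abb Bb Db

viio43/IV is a secondary leading-tone chord. The target IV is Cb in Gb major; the applied chord is rooted a semitone below, on Bb.
Building a fully diminished seventh chord on Bb gives Bb-Db-Fb-Abb.
The figured bass 43 indicates second inversion, placing the fifth (Fb) in the bass: Fb-Abb-Bb-Db.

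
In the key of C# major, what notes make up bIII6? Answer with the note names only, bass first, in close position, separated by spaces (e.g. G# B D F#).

G# B E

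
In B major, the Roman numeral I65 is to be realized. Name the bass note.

I in B major has root B; the chord is B-D#-F#-A#.
The figure 65 means first inversion — the third is in the bass.

D#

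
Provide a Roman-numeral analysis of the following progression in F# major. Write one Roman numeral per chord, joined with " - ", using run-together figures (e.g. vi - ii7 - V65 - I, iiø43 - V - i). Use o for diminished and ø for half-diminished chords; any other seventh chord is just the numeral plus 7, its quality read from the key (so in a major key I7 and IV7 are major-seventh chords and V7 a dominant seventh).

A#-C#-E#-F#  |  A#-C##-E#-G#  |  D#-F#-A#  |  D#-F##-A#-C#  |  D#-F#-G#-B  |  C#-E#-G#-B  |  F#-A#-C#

A#-C#-E#-F#: root F# is the tonic; major seventh chord there is I65.
A#-C##-E#-G# is the secondary dominant of vi (dominant seventh chord on A#): V7/vi.
D#-F#-A# has root D#, degree 6 in F# major, so vi.
D#-F##-A#-C#: chromatic; D# is V of ii, so V7/ii.
D#-F#-G#-B has root G#, degree 2 in F# major, so ii43.
C#-E#-G#-B: dominant seventh chord on C# = scale degree 5 → V7.
F#-A#-C#: major triad on F# = scale degree 1 → I.

I65 - V7/vi - vi - V7/ii - ii43 - V7 - I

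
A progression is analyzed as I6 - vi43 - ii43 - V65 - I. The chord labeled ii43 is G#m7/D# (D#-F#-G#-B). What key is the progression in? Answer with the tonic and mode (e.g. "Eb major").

The anchor chord is a minor seventh chord on G#, labeled ii43.
Counting down one scale step from G# places the tonic on F#; a minor seventh chord on degree 2 is diatonic only in major.

F# major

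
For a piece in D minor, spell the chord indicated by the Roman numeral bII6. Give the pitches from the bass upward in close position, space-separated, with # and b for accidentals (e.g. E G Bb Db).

Scale degree 2 in D minor is E; lowering it a half step gives Eb. bII6 is the Neapolitan sixth — a major triad on the lowered second degree, here in its customary first inversion.
So the chord is Eb-G-Bb.
The figured bass 6 indicates first inversion, placing the third (G) in the bass: G-Bb-Eb.

G Bb Eb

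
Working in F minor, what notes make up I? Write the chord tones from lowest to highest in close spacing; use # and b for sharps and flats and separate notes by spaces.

F A C

I is the major tonic (Picardy third), borrowed from the parallel major. In F minor that root is F.
So the chord is F-A-C.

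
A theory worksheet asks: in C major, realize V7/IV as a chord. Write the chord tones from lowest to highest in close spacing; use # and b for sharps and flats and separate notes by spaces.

C E G Bb

The slash means an applied dominant: we want the dominant of IV. In C major, IV is F major, and its dominant is built on C.
Building a dominant seventh chord on C gives C-E-G-Bb.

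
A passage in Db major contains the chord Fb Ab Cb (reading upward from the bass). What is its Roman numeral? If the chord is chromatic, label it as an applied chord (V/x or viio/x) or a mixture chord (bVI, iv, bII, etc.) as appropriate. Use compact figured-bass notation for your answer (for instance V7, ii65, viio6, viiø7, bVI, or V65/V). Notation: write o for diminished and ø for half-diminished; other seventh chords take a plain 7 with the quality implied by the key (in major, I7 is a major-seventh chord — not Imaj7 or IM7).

Stacked in thirds the chord is Fb-Ab-Cb: a major triad on Fb.
Fb is the lowered third degree of Db major (diatonic 3 would be F). This is a major triad on the lowered third degree, borrowed from the parallel minor.

bIII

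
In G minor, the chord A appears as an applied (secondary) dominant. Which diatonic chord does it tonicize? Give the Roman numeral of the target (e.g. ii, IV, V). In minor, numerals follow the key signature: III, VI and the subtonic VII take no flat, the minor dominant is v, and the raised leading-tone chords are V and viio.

V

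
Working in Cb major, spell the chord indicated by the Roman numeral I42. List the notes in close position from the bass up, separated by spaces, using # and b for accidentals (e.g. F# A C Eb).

Bb Cb Eb Gb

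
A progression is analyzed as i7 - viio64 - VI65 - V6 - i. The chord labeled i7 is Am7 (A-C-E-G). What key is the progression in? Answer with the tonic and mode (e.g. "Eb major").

i7 is given as A-C-E-G — a minor seventh chord with root A.
If A is scale degree 1 and the mode makes that degree carry a minor seventh chord, the tonic is A and the mode is minor.

A minor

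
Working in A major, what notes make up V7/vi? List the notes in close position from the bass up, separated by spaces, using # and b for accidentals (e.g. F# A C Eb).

V7/vi is a secondary dominant — the dominant seventh of vi. vi in A major is F#, so the applied chord's root is C#, a perfect fifth above.
Building a dominant seventh chord on C# gives C#-E#-G#-B.

C# E# G# B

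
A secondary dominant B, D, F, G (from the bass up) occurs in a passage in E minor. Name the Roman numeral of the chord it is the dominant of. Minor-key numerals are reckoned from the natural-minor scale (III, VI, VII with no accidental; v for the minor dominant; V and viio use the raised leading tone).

The chord is a dominant seventh chord on G.
A dominant resolves down a perfect fifth: G → C. In E minor, C is scale degree 6, i.e. VI.

VI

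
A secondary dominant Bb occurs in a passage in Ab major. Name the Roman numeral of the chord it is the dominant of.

V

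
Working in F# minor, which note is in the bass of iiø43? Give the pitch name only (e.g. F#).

D

iiø in F# minor has root G#; the chord is G#-B-D-F#.
The figure 43 means second inversion — the fifth is in the bass.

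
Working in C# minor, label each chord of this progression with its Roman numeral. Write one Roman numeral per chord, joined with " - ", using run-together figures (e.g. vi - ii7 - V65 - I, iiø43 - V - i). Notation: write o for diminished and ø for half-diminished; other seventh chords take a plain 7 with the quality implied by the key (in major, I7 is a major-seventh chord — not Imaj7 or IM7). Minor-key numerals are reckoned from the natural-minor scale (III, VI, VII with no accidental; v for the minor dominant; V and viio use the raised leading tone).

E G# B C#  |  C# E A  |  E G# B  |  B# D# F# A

i65 - VI6 - III - viio7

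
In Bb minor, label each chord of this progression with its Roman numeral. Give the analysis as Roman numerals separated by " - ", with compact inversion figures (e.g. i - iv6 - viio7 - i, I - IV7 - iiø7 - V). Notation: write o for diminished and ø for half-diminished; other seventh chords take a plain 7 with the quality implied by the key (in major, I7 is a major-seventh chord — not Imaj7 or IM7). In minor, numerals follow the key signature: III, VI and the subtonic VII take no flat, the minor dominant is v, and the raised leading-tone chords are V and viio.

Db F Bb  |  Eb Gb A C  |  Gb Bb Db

Db-F-Bb: minor triad on Bb = scale degree 1 → i6.
Eb-Gb-A-C has root A, degree 7 in Bb minor, so viio43.
Gb-Bb-Db: major triad on Gb = scale degree 6 → VI.

i6 - viio43 - VI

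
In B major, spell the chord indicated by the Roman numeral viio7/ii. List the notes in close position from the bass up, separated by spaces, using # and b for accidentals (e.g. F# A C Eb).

viio7/ii is a secondary leading-tone chord. The target ii is C# in B major; the applied chord is rooted a semitone below, on B#.
Building a fully diminished seventh chord on B# gives B#-D#-F#-A.

B# D# F# A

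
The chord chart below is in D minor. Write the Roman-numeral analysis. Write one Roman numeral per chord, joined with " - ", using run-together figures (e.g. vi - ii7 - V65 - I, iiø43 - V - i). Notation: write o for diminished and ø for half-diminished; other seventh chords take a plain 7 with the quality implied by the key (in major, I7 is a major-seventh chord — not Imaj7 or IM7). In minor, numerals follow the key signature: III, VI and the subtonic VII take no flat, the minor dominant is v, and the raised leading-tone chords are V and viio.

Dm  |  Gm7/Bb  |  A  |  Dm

i - iv65 - V - i

Dm has root D, degree 1 in D minor, so i.
Gm7/Bb: root G is the subdominant; minor seventh chord there is iv65.
A: major triad on A = scale degree 5 → V.
Dm: minor triad on D = scale degree 1 → i.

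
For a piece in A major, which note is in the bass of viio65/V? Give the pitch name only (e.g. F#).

F#

The applied chord viio65/V is rooted on D#: D#-F#-A-C.
The figure 65 means first inversion — the third is in the bass.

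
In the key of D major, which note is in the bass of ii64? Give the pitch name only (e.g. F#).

B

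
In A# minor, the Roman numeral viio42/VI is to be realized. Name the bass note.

D

The applied chord viio42/VI is rooted on E#: E#-G#-B-D.
The figure 42 means third inversion — the seventh is in the bass.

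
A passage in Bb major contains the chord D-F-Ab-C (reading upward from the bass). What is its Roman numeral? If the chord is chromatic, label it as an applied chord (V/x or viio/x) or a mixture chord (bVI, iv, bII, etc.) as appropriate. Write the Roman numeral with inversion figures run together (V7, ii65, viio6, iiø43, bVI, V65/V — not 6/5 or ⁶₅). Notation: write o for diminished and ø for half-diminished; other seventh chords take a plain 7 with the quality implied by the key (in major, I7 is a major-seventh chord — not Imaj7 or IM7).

Stacked in thirds the chord is D-F-Ab-C: a half-diminished seventh chord on D.
D sits a half step below Eb (IV in Bb major); a diminished chord there is the applied leading-tone chord of IV.

viiø7/IV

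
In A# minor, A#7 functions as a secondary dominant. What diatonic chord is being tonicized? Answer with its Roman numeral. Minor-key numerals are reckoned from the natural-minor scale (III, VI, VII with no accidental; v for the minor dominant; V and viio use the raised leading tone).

iv

The chord is a dominant seventh chord on A#.
A dominant resolves down a perfect fifth: A# → D#. In A# minor, D# is scale degree 4, i.e. iv.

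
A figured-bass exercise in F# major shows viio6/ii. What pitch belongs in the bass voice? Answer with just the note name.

The applied chord viio6/ii is rooted on F##: F##-A#-C#.
The figure 6 means first inversion — the third is in the bass.

A#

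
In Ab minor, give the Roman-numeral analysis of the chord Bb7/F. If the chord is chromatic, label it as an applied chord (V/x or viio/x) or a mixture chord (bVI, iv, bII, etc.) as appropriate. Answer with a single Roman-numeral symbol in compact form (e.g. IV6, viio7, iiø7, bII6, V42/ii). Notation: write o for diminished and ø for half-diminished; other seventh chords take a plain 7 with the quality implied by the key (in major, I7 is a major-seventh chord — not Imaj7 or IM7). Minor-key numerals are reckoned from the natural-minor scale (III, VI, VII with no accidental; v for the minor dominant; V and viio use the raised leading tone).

V43/V

The pitches Bb-D-F-Ab form a dominant seventh chord rooted on Bb.
Bb is not a diatonic chord root with this quality in Ab minor, but it lies a perfect fifth above Eb (V), so the chord functions as an applied dominant of V.
With F in the bass the chord is in second inversion, so the figured bass is 43.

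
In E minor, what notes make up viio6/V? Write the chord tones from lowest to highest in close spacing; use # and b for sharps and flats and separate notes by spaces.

The slash marks an applied leading-tone chord: viio of V. In E minor, V is B, so the leading tone to it is A#, a half step below.
Building a diminished triad on A# gives A#-C#-E.
The figured bass 6 indicates first inversion, placing the third (C#) in the bass: C#-E-A#.

C# E A#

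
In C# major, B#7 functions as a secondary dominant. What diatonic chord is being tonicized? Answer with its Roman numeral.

iii

The chord is a dominant seventh chord on B#.
A dominant resolves down a perfect fifth: B# → E#. In C# major, E# is scale degree 3, i.e. iii.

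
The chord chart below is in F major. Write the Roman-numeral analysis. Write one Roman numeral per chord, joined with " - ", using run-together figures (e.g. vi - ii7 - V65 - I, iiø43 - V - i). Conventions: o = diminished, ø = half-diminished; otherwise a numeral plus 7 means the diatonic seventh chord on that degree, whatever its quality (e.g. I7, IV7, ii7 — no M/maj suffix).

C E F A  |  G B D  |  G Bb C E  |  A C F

I43 - V/V - V43 - I6

C-E-F-A: root F is the tonic; major seventh chord there is I43.
G-B-D: a major triad on G, the applied dominant of V → V/V.
G-Bb-C-E: root C is the dominant; dominant seventh chord there is V43.
A-C-F has root F, degree 1 in F major, so I6.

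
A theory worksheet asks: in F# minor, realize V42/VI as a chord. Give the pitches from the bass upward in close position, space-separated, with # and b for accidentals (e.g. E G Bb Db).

V42/VI is a secondary dominant — the dominant seventh of VI. VI in F# minor is D, so the applied chord's root is A, a perfect fifth above.
Building a dominant seventh chord on A gives A-C#-E-G.
The figured bass 42 indicates third inversion, placing the seventh (G) in the bass: G-A-C#-E.

G A C# E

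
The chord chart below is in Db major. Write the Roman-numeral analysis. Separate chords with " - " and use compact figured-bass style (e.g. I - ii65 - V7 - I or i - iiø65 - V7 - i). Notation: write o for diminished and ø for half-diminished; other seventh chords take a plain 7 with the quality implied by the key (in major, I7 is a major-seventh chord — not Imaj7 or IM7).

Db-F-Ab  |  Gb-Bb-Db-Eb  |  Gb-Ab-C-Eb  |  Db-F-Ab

I - ii65 - V42 - I

Db-F-Ab: major triad on Db = scale degree 1 → I.
Gb-Bb-Db-Eb: minor seventh chord on Eb = scale degree 2 → ii65.
Gb-Ab-C-Eb: dominant seventh chord on Ab = scale degree 5 → V42.
Db-F-Ab: major triad on Db = scale degree 1 → I.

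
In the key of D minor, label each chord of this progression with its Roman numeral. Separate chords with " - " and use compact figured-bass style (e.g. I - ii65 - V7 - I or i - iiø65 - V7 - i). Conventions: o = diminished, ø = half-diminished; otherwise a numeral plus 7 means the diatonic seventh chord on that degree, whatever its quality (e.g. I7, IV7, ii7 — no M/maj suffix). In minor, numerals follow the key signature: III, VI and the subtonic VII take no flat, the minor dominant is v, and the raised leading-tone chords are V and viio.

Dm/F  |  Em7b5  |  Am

i6 - iiø7 - v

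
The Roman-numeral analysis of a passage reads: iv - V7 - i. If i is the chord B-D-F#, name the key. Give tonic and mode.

B minor

The anchor chord is a minor triad on B, labeled i.
If B is scale degree 1 and the mode makes that degree carry a minor triad, the tonic is B and the mode is minor.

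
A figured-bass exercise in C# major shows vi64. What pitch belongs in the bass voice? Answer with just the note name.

E#

vi in C# major has root A#; the chord is A#-C#-E#.
The figure 64 means second inversion — the fifth is in the bass.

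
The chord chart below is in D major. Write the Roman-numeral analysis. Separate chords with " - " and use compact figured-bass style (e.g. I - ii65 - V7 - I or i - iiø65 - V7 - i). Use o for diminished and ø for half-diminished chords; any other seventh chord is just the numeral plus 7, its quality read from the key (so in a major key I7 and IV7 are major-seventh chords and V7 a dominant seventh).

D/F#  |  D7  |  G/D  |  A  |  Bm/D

D/F#: major triad on D = scale degree 1 → I6.
D7: chromatic; D is V of IV, so V7/IV.
G/D: root G is the subdominant; major triad there is IV64.
A: major triad on A = scale degree 5 → V.
Bm/D: root B is the submediant; minor triad there is vi6.

I6 - V7/IV - IV64 - V - vi6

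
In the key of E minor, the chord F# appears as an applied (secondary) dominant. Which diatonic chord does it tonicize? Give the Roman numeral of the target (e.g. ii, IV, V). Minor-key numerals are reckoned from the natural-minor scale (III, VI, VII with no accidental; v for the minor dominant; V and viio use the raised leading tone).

The chord is a major triad on F#.
A dominant resolves down a perfect fifth: F# → B. In E minor, B is scale degree 5, i.e. V.

V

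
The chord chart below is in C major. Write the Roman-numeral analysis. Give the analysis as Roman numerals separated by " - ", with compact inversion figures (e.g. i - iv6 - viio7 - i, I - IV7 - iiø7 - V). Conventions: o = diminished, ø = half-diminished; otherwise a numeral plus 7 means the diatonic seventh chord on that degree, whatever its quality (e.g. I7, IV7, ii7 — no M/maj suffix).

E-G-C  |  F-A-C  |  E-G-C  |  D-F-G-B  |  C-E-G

E-G-C: root C is the tonic; major triad there is I6.
F-A-C has root F, degree 4 in C major, so IV.
E-G-C has root C, degree 1 in C major, so I6.
D-F-G-B has root G, degree 5 in C major, so V43.
C-E-G: root C is the tonic; major triad there is I.

I6 - IV - I6 - V43 - I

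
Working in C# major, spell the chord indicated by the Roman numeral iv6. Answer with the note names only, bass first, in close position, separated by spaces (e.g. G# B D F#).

iv6 is the minor subdominant, borrowed from the parallel minor. In C# major that root is F#.
So the chord is F#-A-C#.
With the 6 figure the chord is in first inversion; from the bass A upward in close position it reads A-C#-F#.

A C# F#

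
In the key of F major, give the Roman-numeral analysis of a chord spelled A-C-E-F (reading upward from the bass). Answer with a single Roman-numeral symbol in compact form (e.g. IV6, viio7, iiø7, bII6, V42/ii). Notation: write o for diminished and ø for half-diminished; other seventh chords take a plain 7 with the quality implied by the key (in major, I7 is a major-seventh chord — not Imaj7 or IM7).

I65

Stacked in thirds the chord is F-A-C-E: a major seventh chord on F.
In F major, F is the tonic; the diatonic major seventh chord there is I7.
With A in the bass the chord is in first inversion, so the figured bass is 65.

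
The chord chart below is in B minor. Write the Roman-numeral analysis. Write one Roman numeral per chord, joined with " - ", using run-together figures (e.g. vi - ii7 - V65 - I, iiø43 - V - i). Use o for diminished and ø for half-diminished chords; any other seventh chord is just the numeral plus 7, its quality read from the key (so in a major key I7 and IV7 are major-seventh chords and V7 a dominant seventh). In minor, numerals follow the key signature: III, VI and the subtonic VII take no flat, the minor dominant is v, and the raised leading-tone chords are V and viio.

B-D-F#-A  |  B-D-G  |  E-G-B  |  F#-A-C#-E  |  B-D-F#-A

B-D-F#-A: minor seventh chord on B = scale degree 1 → i7.
B-D-G: root G is the submediant; major triad there is VI6.
E-G-B: root E is the subdominant; minor triad there is iv.
F#-A-C#-E: root F# is the dominant; minor seventh chord there is v7.
B-D-F#-A: root B is the tonic; minor seventh chord there is i7.

i7 - VI6 - iv - v7 - i7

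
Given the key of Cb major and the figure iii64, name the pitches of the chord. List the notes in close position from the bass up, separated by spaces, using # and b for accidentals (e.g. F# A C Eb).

Bb Eb Gb

The numeral's case and figure indicate a minor triad. In Cb major its root, the third degree, is Eb.
Stacking thirds from Eb gives Eb-Gb-Bb.
With the 64 figure the chord is in second inversion; from the bass Bb upward in close position it reads Bb-Eb-Gb.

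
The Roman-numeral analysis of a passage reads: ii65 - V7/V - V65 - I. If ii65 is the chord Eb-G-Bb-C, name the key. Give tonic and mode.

The anchor chord is a minor seventh chord on C, labeled ii65.
ii65 on C implies C is the supertonic; that puts the tonic at Bb, and the lowercase numeral fits major mode.

Bb major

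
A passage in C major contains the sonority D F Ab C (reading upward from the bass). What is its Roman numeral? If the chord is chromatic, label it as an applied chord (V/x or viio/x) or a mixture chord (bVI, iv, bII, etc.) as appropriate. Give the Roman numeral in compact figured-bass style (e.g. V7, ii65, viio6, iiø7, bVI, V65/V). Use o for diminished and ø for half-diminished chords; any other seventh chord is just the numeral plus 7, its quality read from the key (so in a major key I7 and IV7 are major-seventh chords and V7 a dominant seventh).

iiø7

The pitches D-F-Ab-C form a half-diminished seventh chord rooted on D.
D is the second degree of C major. This is the half-diminished supertonic seventh, borrowed from the parallel minor.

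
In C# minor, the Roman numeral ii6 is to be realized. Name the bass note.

F#

ii in C# minor has root D#; the chord is D#-F#-A#.
The figure 6 means first inversion — the third is in the bass.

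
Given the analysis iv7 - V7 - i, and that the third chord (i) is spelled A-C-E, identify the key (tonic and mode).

A minor

The chord Am is a minor triad rooted on A; its label is i.
If A is scale degree 1 and the mode makes that degree carry a minor triad, the tonic is A and the mode is minor.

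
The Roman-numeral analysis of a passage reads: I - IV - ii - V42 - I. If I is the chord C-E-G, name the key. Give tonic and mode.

C major

The chord C is a major triad rooted on C; its label is I.
If C is scale degree 1 and the mode makes that degree carry a major triad, the tonic is C and the mode is major.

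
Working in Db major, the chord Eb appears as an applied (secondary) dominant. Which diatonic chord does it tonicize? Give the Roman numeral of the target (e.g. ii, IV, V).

V

The chord is a major triad on Eb.
A dominant resolves down a perfect fifth: Eb → Ab. In Db major, Ab is scale degree 5, i.e. V.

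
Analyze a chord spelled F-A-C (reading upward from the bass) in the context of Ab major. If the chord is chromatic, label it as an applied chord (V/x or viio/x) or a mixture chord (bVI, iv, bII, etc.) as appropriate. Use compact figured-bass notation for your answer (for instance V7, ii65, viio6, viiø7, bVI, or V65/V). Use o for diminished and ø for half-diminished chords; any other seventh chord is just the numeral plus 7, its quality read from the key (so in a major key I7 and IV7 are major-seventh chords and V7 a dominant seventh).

V/ii

The pitches F-A-C form a major triad rooted on F.
F is not a diatonic chord root with this quality in Ab major, but it lies a perfect fifth above Bb (ii), so the chord functions as an applied dominant of ii.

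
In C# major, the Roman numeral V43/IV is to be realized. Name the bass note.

G#

The applied chord V43/IV is rooted on C#: C#-E#-G#-B.
The figure 43 means second inversion — the fifth is in the bass.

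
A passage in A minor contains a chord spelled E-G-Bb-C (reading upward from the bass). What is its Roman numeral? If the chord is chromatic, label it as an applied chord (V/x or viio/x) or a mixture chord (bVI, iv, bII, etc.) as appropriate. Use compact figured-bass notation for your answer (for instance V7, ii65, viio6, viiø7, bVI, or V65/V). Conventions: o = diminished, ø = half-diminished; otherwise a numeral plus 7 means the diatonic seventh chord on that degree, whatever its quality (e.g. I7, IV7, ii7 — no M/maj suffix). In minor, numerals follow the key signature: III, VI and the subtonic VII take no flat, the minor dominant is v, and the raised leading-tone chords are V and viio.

V65/VI

Stacked in thirds the chord is C-E-G-Bb: a dominant seventh chord on C.
C is not a diatonic chord root with this quality in A minor, but it lies a perfect fifth above F (VI), so the chord functions as an applied dominant of VI.
With E in the bass the chord is in first inversion, so the figured bass is 65.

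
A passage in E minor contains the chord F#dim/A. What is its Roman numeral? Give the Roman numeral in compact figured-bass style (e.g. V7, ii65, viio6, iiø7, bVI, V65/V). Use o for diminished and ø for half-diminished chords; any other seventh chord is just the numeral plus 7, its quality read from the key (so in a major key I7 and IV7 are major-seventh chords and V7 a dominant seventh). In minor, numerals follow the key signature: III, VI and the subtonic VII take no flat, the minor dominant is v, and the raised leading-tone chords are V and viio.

iio6

Stacked in thirds the chord is F#-A-C: a diminished triad on F#.
In E minor, F# is the supertonic; the diatonic diminished triad there is iio.
With A in the bass the chord is in first inversion, so the figured bass is 6.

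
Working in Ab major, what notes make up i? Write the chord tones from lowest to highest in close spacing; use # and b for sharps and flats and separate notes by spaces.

Ab Cb Eb

Scale degree 1 in Ab major is Ab; here the chord built on it is altered to a minor triad. i is the minor tonic, borrowed from the parallel minor.
So the chord is Ab-Cb-Eb, a minor triad.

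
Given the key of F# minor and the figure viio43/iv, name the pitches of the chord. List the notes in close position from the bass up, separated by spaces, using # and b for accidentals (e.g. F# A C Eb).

viio43/iv is a secondary leading-tone chord. The target iv is B in F# minor; the applied chord is rooted a semitone below, on A#.
Building a fully diminished seventh chord on A# gives A#-C#-E-G.
The figured bass 43 indicates second inversion, placing the fifth (E) in the bass: E-G-A#-C#.

E G A# C#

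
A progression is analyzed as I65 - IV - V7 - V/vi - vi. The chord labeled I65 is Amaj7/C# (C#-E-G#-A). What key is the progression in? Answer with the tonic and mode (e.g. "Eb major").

The chord Amaj7/C# is a major seventh chord rooted on A; its label is I65.
If A is scale degree 1 and the mode makes that degree carry a major seventh chord, the tonic is A and the mode is major.

A major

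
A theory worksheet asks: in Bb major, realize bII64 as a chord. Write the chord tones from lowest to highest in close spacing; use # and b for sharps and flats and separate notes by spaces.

bII64 is the Neapolitan chord — a major triad on the lowered second degree. In Bb major that root is Cb.
So the chord is Cb-Eb-Gb, a major triad.
With the 64 figure the chord is in second inversion; from the bass Gb upward in close position it reads Gb-Cb-Eb.

Gb Cb Eb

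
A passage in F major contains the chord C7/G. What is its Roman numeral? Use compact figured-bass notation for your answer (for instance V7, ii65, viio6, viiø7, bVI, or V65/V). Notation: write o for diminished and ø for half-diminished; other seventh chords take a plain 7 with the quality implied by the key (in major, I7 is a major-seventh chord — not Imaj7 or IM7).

The pitches C-E-G-Bb form a dominant seventh chord rooted on C.
C is scale degree 5 in F major, and a dominant seventh chord on that degree is written V7.
With G in the bass the chord is in second inversion, so the figured bass is 43.

V43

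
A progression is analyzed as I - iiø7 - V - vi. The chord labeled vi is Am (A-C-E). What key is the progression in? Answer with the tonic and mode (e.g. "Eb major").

C major

The anchor chord is a minor triad on A, labeled vi.
Counting down 5 scale steps from A places the tonic on C; a minor triad on degree 6 is diatonic only in major.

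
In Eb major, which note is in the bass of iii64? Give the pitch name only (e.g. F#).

iii in Eb major has root G; the chord is G-Bb-D.
The figure 64 means second inversion — the fifth is in the bass.

D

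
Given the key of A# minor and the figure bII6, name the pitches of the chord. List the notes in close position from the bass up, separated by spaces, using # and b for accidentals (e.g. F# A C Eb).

Scale degree 2 in A# minor is B#; lowering it a half step gives B. bII6 is the Neapolitan sixth — a major triad on the lowered second degree, here in its customary first inversion.
So the chord is B-D#-F#, a major triad.
The figured bass 6 indicates first inversion, placing the third (D#) in the bass: D#-F#-B.

D# F# B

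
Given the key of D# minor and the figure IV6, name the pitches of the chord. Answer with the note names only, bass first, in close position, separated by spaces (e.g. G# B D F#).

IV6 is the major subdominant, borrowed from the parallel major. In D# minor that root is G#.
So the chord is G#-B#-D#, a major triad.
The figured bass 6 indicates first inversion, placing the third (B#) in the bass: B#-D#-G#.

B# D# G#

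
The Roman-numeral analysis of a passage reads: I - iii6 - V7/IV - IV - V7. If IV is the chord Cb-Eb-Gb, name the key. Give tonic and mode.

Gb major

The chord Cb is a major triad rooted on Cb; its label is IV.
Counting down 3 scale steps from Cb places the tonic on Gb; a major triad on degree 4 is diatonic only in major.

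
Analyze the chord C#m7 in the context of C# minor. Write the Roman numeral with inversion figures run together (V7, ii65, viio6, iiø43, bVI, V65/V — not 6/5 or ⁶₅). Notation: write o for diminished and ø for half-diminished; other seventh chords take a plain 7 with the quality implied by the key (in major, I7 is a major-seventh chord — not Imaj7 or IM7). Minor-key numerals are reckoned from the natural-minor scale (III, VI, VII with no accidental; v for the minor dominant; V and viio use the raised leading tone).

i7

Stacked in thirds the chord is C#-E-G#-B: a minor seventh chord on C#.
In C# minor, C# is the tonic; the diatonic minor seventh chord there is i7.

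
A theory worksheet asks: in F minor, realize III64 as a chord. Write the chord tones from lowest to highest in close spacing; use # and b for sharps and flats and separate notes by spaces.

Eb Ab C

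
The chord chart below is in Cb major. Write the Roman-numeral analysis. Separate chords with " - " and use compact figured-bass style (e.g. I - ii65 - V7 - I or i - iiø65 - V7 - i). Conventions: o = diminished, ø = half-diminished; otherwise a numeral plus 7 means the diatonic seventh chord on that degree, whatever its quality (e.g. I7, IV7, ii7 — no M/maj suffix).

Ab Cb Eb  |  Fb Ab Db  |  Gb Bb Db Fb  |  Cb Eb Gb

vi - ii6 - V7 - I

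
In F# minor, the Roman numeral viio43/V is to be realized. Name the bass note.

F#

The applied chord viio43/V is rooted on B#: B#-D#-F#-A.
The figure 43 means second inversion — the fifth is in the bass.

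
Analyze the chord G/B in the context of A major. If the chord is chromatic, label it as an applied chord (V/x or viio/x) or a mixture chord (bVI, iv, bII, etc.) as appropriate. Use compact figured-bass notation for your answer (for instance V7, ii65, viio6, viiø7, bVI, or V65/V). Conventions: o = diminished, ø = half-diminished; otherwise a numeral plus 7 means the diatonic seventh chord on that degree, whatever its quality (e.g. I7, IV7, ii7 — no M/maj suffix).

The pitches G-B-D form a major triad rooted on G.
G is the lowered seventh degree of A major (diatonic 7 would be G#). This is a major triad on the lowered seventh degree (the subtonic), borrowed from the parallel minor.
With B in the bass the chord is in first inversion, so the figured bass is 6.

bVII6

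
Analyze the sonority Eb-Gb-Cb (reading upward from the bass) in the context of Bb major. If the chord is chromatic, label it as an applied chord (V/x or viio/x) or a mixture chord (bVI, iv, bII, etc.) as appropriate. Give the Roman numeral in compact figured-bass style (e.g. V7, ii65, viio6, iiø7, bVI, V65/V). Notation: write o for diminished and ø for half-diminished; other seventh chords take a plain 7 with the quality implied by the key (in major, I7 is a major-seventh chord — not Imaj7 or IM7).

bII6

The pitches Cb-Eb-Gb form a major triad rooted on Cb.
Cb is the lowered second degree of Bb major (diatonic 2 would be C). This is the Neapolitan sixth — a major triad on the lowered second degree, here in its customary first inversion.
With Eb in the bass the chord is in first inversion, so the figured bass is 6.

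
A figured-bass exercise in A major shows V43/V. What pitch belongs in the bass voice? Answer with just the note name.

F#

The applied chord V43/V is rooted on B: B-D#-F#-A.
The figure 43 means second inversion — the fifth is in the bass.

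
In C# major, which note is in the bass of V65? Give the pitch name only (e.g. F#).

B#

V in C# major has root G#; the chord is G#-B#-D#-F#.
The figure 65 means first inversion — the third is in the bass.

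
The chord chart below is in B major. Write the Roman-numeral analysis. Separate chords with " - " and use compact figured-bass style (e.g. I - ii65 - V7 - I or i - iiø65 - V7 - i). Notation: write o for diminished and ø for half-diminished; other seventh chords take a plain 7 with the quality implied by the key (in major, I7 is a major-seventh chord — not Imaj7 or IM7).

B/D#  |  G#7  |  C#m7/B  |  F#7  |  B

I6 - V7/ii - ii42 - V7 - I

B/D#: major triad on B = scale degree 1 → I6.
G#7: a dominant seventh chord on G#, the applied dominant of ii → V7/ii.
C#m7/B: root C# is the supertonic; minor seventh chord there is ii42.
F#7 has root F#, degree 5 in B major, so V7.
B: root B is the tonic; major triad there is I.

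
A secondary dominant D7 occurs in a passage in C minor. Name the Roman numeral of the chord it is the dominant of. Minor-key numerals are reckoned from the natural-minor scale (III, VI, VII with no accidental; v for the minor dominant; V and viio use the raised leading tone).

V

The chord is a dominant seventh chord on D.
A dominant resolves down a perfect fifth: D → G. In C minor, G is scale degree 5, i.e. V.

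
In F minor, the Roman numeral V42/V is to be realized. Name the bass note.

F

The applied chord V42/V is rooted on G: G-B-D-F.
The figure 42 means third inversion — the seventh is in the bass.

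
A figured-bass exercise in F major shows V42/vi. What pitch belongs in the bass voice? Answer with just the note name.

G

The applied chord V42/vi is rooted on A: A-C#-E-G.
The figure 42 means third inversion — the seventh is in the bass.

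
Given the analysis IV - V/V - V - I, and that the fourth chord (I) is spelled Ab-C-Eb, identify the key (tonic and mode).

Ab major

I is given as Ab-C-Eb — a major triad with root Ab.
If Ab is scale degree 1 and the mode makes that degree carry a major triad, the tonic is Ab and the mode is major.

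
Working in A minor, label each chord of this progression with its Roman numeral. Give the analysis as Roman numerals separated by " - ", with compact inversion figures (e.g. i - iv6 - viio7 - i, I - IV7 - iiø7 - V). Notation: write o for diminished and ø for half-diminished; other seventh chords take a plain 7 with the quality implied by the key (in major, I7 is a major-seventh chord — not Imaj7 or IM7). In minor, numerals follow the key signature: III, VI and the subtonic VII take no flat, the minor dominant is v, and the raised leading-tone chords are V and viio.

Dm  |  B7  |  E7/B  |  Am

Dm: root D is the subdominant; minor triad there is iv.
B7 is the secondary dominant of V (dominant seventh chord on B): V7/V.
E7/B: dominant seventh chord on E = scale degree 5 → V43.
Am: root A is the tonic; minor triad there is i.

iv - V7/V - V43 - i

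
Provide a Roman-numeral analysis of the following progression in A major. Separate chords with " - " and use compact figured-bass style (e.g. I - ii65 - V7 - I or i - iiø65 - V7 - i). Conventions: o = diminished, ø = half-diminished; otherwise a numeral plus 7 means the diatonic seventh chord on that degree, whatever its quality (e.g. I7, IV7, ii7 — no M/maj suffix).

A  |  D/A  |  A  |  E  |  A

I - IV64 - I - V - I

A has root A, degree 1 in A major, so I.
D/A: root D is the subdominant; major triad there is IV64.
A has root A, degree 1 in A major, so I.
E: major triad on E = scale degree 5 → V.
A has root A, degree 1 in A major, so I.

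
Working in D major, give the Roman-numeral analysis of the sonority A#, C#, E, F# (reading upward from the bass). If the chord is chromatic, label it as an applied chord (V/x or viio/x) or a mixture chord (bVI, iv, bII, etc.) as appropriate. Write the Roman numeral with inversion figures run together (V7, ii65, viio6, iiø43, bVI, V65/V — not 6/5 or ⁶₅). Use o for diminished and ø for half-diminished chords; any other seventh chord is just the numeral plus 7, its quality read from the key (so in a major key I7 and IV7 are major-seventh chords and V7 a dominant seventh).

Stacked in thirds the chord is F#-A#-C#-E: a dominant seventh chord on F#.
F# is not a diatonic chord root with this quality in D major, but it lies a perfect fifth above B (vi), so the chord functions as an applied dominant of vi.
With A# in the bass the chord is in first inversion, so the figured bass is 65.

V65/vi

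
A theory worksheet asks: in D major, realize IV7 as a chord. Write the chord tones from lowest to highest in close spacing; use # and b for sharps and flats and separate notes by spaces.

In D major, the fourth degree is G, and the diatonic chord built there is a major seventh chord.
That chord is spelled G-B-D-F#.

G B D F#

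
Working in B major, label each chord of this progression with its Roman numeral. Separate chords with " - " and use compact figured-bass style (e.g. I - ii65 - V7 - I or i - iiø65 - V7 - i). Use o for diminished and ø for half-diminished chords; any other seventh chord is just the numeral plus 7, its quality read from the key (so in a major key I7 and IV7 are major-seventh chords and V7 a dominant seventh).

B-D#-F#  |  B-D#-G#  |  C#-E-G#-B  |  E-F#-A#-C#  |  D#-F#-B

I - vi6 - ii7 - V42 - I6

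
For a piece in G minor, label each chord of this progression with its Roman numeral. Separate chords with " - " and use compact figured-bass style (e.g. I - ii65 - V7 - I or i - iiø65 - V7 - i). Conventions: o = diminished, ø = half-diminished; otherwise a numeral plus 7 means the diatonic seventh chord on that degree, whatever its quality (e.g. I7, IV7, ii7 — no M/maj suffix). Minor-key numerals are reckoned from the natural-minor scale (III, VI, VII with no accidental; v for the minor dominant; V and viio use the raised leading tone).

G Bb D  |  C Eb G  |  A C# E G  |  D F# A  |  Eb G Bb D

i - iv - V7/V - V - VI7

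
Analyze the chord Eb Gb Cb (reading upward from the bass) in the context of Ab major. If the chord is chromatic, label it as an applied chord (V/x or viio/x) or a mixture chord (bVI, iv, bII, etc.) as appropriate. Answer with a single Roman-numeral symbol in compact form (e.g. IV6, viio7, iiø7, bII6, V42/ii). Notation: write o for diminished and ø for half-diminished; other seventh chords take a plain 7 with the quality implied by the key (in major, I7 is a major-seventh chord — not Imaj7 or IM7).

bIII6

Stacked in thirds the chord is Cb-Eb-Gb: a major triad on Cb.
Cb is the lowered third degree of Ab major (diatonic 3 would be C). This is a major triad on the lowered third degree, borrowed from the parallel minor.
With Eb in the bass the chord is in first inversion, so the figured bass is 6.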